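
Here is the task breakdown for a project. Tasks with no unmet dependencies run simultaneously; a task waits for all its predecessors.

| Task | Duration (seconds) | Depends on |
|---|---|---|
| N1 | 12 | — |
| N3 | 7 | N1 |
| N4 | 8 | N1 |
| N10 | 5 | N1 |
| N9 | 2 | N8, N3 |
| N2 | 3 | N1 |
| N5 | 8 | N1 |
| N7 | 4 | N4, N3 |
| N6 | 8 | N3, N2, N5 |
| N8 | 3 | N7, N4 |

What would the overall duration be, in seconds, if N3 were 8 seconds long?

29

Critical path before the change: N1→N4→N7→N8→N9 = 12+8+4+3+2 = 29 giving 29 seconds.
N3 is off the critical path — its longest chain is 28 seconds, giving 1 of slack.
Now N1→N3→N7→N8→N9 = 12+8+4+3+2 = 29 is longest, so the finish becomes 29 seconds.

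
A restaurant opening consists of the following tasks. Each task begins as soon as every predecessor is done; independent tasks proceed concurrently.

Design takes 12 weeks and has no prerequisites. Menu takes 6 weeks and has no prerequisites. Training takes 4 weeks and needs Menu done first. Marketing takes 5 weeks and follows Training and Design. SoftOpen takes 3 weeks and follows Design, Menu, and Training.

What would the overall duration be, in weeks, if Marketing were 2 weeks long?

15

Critical path before the change: Design→Marketing = 12+5 = 17 giving 17 weeks.
Since Marketing is critical, the -3 change carries straight to that chain (now 14 weeks).
The binding chain switches to Design→SoftOpen = 12+3 = 15; finish 15 weeks.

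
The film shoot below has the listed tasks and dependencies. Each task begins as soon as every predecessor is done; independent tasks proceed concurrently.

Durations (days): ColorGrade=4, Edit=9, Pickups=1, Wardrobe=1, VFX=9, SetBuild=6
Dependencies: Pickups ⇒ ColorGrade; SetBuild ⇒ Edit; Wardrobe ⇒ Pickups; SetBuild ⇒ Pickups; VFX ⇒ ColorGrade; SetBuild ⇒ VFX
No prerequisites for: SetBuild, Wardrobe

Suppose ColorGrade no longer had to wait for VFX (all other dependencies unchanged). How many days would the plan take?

15

With the dependency in place, SetBuild→VFX→ColorGrade = 6+9+4 = 19 sets the finish at 19 days.
Without VFX→ColorGrade, ColorGrade's earliest start moves from 15 to 7.
After: SetBuild→VFX = 6+9 = 15 → 15 days.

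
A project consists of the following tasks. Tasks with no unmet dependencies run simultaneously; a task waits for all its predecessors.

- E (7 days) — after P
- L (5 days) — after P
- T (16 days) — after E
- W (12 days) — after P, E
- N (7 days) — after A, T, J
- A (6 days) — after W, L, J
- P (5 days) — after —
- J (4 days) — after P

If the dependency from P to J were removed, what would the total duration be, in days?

37

Before: longest chain P→E→W→A→N = 5+7+12+6+7 = 37, finish 37.
Without P→J, J's earliest start moves from 5 to 0.
After: P→E→W→A→N = 5+7+12+6+7 = 37 → 37 days.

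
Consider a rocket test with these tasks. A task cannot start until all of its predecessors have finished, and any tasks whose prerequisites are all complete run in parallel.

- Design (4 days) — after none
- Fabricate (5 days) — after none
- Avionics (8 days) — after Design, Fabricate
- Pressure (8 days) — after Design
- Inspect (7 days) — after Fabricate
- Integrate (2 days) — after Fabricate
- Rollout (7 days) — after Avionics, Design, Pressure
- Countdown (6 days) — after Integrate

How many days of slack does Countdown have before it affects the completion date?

Critical path: Fabricate→Avionics→Rollout = 5+8+7 = 20, so the finish is 20 days.
The longest chain containing Countdown totals 13 days.
So Countdown can slip 20 − 13 = 7 days.

7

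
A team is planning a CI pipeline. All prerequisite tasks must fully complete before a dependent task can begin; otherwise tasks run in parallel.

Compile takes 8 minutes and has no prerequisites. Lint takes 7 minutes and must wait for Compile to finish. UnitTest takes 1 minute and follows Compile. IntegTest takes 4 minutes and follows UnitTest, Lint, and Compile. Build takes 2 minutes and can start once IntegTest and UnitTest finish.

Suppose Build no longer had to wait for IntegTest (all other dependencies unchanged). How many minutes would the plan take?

Before: longest chain Compile→Lint→IntegTest→Build = 8+7+4+2 = 21, finish 21.
Without IntegTest→Build, Build's earliest start moves from 19 to 9.
After: Compile→Lint→IntegTest = 8+7+4 = 19 → 19 minutes.

19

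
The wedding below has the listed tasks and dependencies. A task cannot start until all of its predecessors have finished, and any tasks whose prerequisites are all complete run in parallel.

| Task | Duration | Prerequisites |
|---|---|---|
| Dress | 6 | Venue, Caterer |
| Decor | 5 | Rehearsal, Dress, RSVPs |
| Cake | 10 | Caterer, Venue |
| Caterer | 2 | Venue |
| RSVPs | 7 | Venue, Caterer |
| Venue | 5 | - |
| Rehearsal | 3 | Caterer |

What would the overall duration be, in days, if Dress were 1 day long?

Baseline: Venue→Caterer→RSVPs→Decor = 5+2+7+5 = 19 → 19 days.
The longest path through Dress is only 18 days, so Dress has float 1.
The critical path is still Venue→Caterer→RSVPs→Decor; finish is now 19 days.

19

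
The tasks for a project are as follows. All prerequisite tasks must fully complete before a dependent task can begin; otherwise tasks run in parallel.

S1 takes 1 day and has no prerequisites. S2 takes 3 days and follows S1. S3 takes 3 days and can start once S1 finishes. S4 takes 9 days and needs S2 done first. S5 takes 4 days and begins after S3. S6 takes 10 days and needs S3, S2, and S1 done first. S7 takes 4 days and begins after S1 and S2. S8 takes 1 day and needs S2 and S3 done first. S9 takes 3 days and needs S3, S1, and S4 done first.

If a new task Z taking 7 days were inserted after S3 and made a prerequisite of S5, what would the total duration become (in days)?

Originally the job takes 16 days.
With Z inserted, S5 now waits for max(S3, Z).
New critical path: S1→S2→S4→S9 = 1+3+9+3 = 16 ⇒ 16 days.

16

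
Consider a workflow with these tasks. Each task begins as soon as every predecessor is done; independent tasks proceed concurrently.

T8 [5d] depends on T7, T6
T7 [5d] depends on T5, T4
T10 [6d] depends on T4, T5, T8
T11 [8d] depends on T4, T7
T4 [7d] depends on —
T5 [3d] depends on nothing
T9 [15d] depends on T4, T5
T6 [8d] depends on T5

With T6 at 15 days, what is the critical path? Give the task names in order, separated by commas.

T5, T6, T8, T10

Baseline: T4→T7→T8→T10 = 7+5+5+6 = 23 → 23 days.
The longest path through T6 is only 22 days, so T6 has float 1.
New critical path: T5→T6→T8→T10 = 3+15+5+6 = 29 ⇒ 29 days.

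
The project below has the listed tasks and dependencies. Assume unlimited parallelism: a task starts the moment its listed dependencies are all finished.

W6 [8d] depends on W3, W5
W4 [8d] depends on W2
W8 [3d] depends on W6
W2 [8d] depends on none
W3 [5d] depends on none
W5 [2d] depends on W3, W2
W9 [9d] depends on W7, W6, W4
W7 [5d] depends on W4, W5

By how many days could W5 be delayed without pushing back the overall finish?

3

W2→W4→W7→W9 = 8+8+5+9 = 30 sets the makespan at 30 days.
W5 finishes as early as 10 and must finish by 13.
So W5 can slip 13 − 10 = 3 days.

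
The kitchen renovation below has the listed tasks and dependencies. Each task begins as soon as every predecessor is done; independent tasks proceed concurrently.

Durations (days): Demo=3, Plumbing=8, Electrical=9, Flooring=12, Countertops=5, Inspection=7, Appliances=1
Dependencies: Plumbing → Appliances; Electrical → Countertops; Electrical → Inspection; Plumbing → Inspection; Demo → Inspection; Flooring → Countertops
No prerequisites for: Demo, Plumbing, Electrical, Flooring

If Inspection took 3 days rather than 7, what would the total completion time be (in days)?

17

Critical path before the change: Flooring→Countertops = 12+5 = 17 giving 17 days.
Inspection has 1 day of float (longest path through it is 16).
That remains the longest chain; total 17 days.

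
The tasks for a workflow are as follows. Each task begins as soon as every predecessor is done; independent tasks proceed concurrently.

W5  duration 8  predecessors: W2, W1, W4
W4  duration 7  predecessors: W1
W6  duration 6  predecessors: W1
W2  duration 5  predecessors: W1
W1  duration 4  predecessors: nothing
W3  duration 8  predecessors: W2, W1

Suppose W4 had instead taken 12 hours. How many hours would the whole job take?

24

Baseline: W1→W4→W5 = 4+7+8 = 19 → 19 hours.
W4 is on the critical path; changing it to 12 makes that path 24 hours.
The critical path is still W1→W4→W5; finish is now 24 hours.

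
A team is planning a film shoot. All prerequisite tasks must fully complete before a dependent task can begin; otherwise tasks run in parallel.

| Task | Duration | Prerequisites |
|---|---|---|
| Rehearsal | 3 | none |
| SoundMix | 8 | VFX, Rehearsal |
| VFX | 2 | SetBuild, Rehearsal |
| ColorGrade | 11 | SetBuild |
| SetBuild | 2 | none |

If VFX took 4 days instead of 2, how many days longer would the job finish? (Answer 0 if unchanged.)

The binding path is Rehearsal→VFX→SoundMix = 3+2+8 = 13; finish at 13 days.
VFX lies on that path, so at 4 days the path becomes 15 days.
That remains the longest chain; total 15 days.
Change in finish: 15 − 13 = +2 days.

2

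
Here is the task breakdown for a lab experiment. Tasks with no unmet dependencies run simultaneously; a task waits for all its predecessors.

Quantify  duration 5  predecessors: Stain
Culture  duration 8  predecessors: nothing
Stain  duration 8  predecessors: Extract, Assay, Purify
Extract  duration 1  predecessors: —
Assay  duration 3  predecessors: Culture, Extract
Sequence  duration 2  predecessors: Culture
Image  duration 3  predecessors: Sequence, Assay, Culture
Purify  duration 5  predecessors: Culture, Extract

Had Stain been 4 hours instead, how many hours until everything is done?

22

Actual critical path: Culture→Purify→Stain→Quantify = 8+5+8+5 = 26 ⇒ 26 hours.
Stain lies on that path, so at 4 hours the path becomes 22 hours.
The critical path is still Culture→Purify→Stain→Quantify; finish is now 22 hours.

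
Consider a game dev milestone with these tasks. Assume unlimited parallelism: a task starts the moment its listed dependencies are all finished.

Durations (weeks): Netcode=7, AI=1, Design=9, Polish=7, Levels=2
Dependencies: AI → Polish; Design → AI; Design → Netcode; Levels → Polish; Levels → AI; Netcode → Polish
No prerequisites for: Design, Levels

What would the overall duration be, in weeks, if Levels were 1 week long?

Critical path before the change: Design→Netcode→Polish = 9+7+7 = 23 giving 23 weeks.
Levels has 13 weeks of float (longest path through it is 10).
The critical path is still Design→Netcode→Polish; finish is now 23 weeks.

23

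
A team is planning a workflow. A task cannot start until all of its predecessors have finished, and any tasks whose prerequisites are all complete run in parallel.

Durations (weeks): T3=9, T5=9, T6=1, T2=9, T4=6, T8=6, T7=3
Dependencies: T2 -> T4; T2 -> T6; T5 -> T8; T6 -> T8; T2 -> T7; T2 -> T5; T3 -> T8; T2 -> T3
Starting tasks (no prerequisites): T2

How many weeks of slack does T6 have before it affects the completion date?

The longest chain is T2→T3→T8 = 9+9+6 = 24; overall finish 24 weeks.
Longest path through T6: 16 weeks (earliest finish 10, latest finish 18).
Float = 24 − 16 = 8.

8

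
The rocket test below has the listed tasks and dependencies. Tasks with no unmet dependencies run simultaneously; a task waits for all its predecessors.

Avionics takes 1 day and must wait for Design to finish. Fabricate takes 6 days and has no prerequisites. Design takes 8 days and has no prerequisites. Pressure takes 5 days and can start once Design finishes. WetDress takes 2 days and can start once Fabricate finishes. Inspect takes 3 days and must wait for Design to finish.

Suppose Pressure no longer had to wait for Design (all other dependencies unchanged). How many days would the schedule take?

11

Before: longest chain Design→Pressure = 8+5 = 13, finish 13.
Without Design→Pressure, Pressure's earliest start moves from 8 to 0.
New critical path: Design→Inspect = 8+3 = 11 ⇒ 11 days.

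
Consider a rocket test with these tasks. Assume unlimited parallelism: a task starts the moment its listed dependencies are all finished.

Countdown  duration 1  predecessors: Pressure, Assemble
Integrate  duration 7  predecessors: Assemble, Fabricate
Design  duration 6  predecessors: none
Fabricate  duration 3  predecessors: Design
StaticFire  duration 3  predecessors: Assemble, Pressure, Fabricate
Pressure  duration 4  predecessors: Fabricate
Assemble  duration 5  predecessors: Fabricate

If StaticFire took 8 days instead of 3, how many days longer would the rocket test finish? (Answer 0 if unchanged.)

1

As given, the longest chain is Design→Fabricate→Assemble→Integrate = 6+3+5+7 = 21, so the finish is 21 days.
The longest path through StaticFire is only 17 days, so StaticFire has float 4.
Now Design→Fabricate→Assemble→StaticFire = 6+3+5+8 = 22 is longest, so the finish becomes 22 days.
Change in finish: 22 − 21 = +1 days.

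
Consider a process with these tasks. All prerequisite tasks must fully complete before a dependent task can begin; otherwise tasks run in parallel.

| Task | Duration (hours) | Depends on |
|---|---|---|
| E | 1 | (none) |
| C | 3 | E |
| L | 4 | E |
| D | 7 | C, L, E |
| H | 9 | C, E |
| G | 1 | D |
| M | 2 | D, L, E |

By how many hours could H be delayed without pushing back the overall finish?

E→L→D→M = 1+4+7+2 = 14 sets the makespan at 14 hours.
The longest chain containing H totals 13 hours.
So H can slip 14 − 13 = 1 hour.

1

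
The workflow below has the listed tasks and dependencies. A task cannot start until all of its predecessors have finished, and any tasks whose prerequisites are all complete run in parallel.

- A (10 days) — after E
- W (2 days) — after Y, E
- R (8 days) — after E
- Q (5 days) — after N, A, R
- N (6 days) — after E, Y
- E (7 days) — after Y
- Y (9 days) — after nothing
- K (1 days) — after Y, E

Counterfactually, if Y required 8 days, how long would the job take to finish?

Critical path before the change: Y→E→A→Q = 9+7+10+5 = 31 giving 31 days.
Y is on the critical path; changing it to 8 makes that path 30 days.
No other chain overtakes it, so the finish is 30 days.

30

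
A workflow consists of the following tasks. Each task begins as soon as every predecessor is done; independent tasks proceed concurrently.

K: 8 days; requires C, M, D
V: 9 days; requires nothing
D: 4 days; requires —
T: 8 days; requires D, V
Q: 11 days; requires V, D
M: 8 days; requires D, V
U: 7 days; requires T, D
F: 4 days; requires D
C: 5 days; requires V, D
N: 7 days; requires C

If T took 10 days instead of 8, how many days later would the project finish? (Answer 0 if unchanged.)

1

The binding path is V→M→K = 9+8+8 = 25; finish at 25 days.
The longest path through T is only 24 days, so T has float 1.
The binding chain switches to V→T→U = 9+10+7 = 26; finish 26 days.
Change in finish: 26 − 25 = +1 days.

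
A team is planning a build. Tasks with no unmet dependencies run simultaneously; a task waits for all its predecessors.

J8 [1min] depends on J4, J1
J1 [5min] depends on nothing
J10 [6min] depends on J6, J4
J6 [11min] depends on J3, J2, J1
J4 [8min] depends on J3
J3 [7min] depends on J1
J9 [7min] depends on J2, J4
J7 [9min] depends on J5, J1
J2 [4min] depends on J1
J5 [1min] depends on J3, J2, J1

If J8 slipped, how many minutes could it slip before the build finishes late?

Critical path: J1→J3→J6→J10 = 5+7+11+6 = 29, so the finish is 29 minutes.
J8 finishes as early as 21 and must finish by 29.
So J8 can slip 29 − 21 = 8 minutes.

8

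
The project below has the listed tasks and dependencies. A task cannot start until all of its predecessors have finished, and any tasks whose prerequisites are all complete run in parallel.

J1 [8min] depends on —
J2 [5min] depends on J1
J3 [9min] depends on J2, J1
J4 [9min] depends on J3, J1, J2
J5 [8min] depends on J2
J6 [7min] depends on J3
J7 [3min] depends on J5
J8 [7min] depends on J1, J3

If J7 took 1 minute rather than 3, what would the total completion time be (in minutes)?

31

Actual critical path: J1→J2→J3→J4 = 8+5+9+9 = 31 ⇒ 31 minutes.
J7 has 7 minutes of float (longest path through it is 24).
That remains the longest chain; total 31 minutes.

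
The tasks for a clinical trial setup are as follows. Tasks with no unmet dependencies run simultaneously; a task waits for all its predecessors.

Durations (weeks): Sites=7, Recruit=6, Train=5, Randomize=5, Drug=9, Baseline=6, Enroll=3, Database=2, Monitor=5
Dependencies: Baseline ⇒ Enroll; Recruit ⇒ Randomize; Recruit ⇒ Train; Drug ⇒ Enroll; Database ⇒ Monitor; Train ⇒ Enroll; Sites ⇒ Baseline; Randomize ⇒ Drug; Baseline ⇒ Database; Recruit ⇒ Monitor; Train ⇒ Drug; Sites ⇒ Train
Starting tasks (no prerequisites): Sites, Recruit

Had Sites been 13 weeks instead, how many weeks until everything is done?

30

The binding path is Sites→Train→Drug→Enroll = 7+5+9+3 = 24; finish at 24 weeks.
Sites is on the critical path; changing it to 13 makes that path 30 weeks.
That remains the longest chain; total 30 weeks.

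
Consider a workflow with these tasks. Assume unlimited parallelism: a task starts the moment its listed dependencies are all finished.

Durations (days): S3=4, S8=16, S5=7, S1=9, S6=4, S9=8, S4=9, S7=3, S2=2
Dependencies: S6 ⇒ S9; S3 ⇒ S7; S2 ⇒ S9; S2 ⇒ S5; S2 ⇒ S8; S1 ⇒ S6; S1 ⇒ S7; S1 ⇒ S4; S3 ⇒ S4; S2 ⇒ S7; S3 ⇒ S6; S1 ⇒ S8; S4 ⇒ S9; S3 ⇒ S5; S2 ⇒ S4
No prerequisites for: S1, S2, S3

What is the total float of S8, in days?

Critical path: S1→S4→S9 = 9+9+8 = 26, so the finish is 26 days.
Longest path through S8: 25 days (earliest finish 25, latest finish 26).
Slack of S8 = 10 − 9 = 1 day.

1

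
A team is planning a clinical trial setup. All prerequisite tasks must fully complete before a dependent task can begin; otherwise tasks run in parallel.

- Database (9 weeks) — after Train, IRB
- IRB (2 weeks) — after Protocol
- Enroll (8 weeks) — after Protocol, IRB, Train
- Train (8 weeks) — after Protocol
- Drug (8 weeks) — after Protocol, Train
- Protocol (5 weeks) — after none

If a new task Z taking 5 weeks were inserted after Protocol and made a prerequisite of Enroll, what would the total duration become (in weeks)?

Originally the plan takes 22 weeks.
With Z inserted, Enroll now waits for max(Protocol, IRB, Train, Z).
New critical path: Protocol→Train→Database = 5+8+9 = 22 ⇒ 22 weeks.

22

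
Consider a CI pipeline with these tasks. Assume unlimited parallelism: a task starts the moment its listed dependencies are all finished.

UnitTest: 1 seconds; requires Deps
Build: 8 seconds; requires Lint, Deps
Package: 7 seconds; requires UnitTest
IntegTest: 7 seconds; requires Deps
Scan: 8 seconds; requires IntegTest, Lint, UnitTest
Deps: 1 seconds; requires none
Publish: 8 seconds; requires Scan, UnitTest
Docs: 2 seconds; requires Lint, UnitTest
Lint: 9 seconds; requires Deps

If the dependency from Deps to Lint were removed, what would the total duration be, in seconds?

25

Before: longest chain Deps→Lint→Scan→Publish = 1+9+8+8 = 26, finish 26.
Without Deps→Lint, Lint's earliest start moves from 1 to 0.
The longest chain is now Lint→Scan→Publish = 9+8+8 = 25, so the project takes 25 seconds.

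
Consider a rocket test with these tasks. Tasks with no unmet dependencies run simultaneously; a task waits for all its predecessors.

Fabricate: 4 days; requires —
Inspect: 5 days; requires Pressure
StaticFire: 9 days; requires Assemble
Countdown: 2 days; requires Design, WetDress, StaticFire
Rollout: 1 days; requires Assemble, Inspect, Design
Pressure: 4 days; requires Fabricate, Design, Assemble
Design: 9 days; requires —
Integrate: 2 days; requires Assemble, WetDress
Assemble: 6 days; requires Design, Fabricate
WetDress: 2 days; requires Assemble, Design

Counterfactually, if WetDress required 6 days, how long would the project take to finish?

26

The binding path is Design→Assemble→StaticFire→Countdown = 9+6+9+2 = 26; finish at 26 days.
WetDress is off the critical path — its longest chain is 19 days, giving 7 of slack.
That remains the longest chain; total 26 days.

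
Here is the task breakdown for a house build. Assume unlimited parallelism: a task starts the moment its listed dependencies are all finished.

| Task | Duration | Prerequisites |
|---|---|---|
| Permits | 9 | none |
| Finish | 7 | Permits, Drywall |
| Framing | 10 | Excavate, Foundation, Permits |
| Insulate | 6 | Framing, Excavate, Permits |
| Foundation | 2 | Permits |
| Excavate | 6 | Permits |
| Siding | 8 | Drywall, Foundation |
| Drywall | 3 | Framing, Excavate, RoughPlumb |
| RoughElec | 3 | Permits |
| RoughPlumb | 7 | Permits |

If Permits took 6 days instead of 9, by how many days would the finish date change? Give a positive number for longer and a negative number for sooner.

Critical path before the change: Permits→Excavate→Framing→Drywall→Siding = 9+6+10+3+8 = 36 giving 36 days.
Since Permits is critical, the -3 change carries straight to that chain (now 33 days).
No other chain overtakes it, so the finish is 33 days.
Change in finish: 33 − 36 = -3 days.

-3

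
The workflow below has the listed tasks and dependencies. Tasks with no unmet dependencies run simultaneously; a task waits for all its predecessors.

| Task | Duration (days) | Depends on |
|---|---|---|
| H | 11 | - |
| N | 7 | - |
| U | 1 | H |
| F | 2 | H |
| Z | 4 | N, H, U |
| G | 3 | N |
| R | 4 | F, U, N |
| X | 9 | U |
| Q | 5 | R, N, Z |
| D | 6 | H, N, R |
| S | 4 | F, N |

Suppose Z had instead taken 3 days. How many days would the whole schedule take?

As given, the longest chain is H→F→R→D = 11+2+4+6 = 23, so the finish is 23 days.
Z is off the critical path — its longest chain is 21 days, giving 2 of slack.
No other chain overtakes it, so the finish is 23 days.

23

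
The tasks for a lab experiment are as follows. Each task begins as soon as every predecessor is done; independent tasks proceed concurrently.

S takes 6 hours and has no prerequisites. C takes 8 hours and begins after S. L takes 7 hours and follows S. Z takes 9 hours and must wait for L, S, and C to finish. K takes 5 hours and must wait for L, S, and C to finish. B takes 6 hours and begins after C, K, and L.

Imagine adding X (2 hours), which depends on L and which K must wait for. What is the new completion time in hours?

Originally the schedule takes 25 hours.
With X inserted, K now waits for max(L, S, C, X).
New critical path: S→L→X→K→B = 6+7+2+5+6 = 26 ⇒ 26 hours.

26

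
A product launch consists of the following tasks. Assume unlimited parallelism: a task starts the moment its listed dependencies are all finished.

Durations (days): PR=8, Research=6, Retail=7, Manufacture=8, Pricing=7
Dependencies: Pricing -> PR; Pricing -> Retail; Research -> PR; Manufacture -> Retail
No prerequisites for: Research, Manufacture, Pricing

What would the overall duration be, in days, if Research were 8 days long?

16

Baseline: Manufacture→Retail = 8+7 = 15 → 15 days.
The longest path through Research is only 14 days, so Research has float 1.
Now Research→PR = 8+8 = 16 is longest, so the finish becomes 16 days.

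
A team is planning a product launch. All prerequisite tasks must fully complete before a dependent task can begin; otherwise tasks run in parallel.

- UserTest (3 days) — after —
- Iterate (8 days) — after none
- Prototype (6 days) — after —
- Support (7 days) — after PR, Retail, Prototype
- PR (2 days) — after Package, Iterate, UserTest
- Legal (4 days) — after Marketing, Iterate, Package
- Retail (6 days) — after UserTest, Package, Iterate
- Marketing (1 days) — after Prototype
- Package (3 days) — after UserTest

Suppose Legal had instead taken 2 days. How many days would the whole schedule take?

The binding path is Iterate→Retail→Support = 8+6+7 = 21; finish at 21 days.
Legal is off the critical path — its longest chain is 12 days, giving 9 of slack.
That remains the longest chain; total 21 days.

21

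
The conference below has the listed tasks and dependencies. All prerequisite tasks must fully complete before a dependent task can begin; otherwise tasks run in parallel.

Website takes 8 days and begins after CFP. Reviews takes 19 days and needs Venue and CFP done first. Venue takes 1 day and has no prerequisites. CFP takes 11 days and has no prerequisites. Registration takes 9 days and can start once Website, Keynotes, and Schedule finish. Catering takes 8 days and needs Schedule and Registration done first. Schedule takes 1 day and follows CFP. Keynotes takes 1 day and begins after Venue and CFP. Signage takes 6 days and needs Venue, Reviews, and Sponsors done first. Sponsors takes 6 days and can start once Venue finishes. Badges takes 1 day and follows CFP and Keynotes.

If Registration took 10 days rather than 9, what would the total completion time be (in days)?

Baseline: CFP→Website→Registration→Catering = 11+8+9+8 = 36 → 36 days.
Registration lies on that path, so at 10 days the path becomes 37 days.
That remains the longest chain; total 37 days.

37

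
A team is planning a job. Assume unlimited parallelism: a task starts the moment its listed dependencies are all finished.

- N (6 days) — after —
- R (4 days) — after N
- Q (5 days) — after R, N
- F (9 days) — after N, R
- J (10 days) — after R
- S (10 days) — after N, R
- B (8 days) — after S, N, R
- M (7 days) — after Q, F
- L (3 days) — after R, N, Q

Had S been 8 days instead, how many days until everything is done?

Critical path before the change: N→R→S→B = 6+4+10+8 = 28 giving 28 days.
S is on the critical path; changing it to 8 makes that path 26 days.
Now N→R→F→M = 6+4+9+7 = 26 is longest, so the finish becomes 26 days.

26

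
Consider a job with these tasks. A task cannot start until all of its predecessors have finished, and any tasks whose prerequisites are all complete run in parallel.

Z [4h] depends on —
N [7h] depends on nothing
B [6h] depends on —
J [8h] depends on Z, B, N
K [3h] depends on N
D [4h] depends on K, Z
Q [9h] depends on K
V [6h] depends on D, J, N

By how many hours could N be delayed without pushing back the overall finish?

The longest chain is N→J→V = 7+8+6 = 21; overall finish 21 hours.
N finishes as early as 7 and must finish by 7.
So N can slip 7 − 7 = 0 hours.

0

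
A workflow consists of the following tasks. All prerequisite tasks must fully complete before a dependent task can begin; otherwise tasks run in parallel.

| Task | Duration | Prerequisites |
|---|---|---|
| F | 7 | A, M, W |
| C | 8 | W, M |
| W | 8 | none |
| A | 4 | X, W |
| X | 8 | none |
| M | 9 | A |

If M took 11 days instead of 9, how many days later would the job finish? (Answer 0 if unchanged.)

2

Actual critical path: W→A→M→C = 8+4+9+8 = 29 ⇒ 29 days.
M lies on that path, so at 11 days the path becomes 31 days.
No other chain overtakes it, so the finish is 31 days.
Change in finish: 31 − 29 = +2 days.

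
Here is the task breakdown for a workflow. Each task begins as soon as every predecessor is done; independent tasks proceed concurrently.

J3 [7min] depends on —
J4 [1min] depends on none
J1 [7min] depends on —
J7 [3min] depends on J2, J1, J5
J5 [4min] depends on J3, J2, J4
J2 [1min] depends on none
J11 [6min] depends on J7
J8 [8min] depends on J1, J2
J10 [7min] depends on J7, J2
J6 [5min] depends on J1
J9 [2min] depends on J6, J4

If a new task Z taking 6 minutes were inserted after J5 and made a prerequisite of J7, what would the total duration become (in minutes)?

Originally the project takes 21 minutes.
With Z inserted, J7 now waits for max(J2, J1, J5, Z).
New critical path: J3→J5→Z→J7→J10 = 7+4+6+3+7 = 27 ⇒ 27 minutes.

27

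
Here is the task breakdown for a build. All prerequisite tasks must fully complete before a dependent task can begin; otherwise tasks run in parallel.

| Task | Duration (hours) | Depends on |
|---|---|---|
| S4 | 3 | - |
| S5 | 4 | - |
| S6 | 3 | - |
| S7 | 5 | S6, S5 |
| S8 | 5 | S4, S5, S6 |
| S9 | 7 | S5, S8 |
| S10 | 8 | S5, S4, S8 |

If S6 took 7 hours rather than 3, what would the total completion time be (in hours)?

Baseline: S5→S8→S10 = 4+5+8 = 17 → 17 hours.
S6 has 1 hour of float (longest path through it is 16).
New critical path: S6→S8→S10 = 7+5+8 = 20 ⇒ 20 hours.

20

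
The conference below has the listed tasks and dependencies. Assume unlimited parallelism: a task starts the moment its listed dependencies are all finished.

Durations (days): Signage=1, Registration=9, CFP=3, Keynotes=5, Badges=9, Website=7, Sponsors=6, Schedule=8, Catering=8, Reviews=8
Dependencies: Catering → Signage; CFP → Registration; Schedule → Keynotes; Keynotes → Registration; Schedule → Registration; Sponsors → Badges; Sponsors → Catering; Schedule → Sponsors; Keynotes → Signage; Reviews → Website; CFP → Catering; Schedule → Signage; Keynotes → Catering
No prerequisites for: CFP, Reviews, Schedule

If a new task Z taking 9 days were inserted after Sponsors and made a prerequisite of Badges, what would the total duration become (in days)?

32

Originally the job takes 23 days.
With Z inserted, Badges now waits for max(Sponsors, Z).
New critical path: Schedule→Sponsors→Z→Badges = 8+6+9+9 = 32 ⇒ 32 days.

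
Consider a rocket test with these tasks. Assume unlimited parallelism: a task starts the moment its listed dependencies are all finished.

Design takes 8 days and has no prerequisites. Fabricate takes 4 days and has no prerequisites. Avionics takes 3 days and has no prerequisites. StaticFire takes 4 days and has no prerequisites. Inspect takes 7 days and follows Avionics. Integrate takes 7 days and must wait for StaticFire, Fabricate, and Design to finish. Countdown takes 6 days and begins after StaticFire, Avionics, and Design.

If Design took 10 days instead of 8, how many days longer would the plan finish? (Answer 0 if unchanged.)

Baseline: Design→Integrate = 8+7 = 15 → 15 days.
Since Design is critical, the +2 change carries straight to that chain (now 17 days).
That remains the longest chain; total 17 days.
Change in finish: 17 − 15 = +2 days.

2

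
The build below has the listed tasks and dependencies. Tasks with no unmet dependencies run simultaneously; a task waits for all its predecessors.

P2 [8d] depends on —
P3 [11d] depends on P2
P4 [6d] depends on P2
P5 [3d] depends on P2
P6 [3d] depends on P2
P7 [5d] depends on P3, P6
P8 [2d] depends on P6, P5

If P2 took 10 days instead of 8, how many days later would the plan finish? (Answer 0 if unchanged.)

2

The binding path is P2→P3→P7 = 8+11+5 = 24; finish at 24 days.
P2 is on the critical path; changing it to 10 makes that path 26 days.
The critical path is still P2→P3→P7; finish is now 26 days.
Change in finish: 26 − 24 = +2 days.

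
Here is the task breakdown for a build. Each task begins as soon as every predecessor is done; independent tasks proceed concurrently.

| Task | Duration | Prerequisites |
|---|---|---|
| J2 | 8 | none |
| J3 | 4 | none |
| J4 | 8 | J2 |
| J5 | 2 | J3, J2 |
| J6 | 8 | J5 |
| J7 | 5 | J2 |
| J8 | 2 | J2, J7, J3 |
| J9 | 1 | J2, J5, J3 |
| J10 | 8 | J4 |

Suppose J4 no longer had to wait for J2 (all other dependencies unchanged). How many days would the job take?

18

Before: longest chain J2→J4→J10 = 8+8+8 = 24, finish 24.
Without J2→J4, J4's earliest start moves from 8 to 0.
After: J2→J5→J6 = 8+2+8 = 18 → 18 days.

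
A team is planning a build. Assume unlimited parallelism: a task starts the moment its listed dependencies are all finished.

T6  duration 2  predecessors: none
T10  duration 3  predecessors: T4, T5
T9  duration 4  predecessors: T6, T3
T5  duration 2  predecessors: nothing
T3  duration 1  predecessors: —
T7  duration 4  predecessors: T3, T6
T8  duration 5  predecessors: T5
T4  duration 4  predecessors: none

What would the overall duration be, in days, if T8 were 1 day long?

Critical path before the change: T5→T8 = 2+5 = 7 giving 7 days.
T8 is on the critical path; changing it to 1 makes that path 3 days.
The binding chain switches to T4→T10 = 4+3 = 7; finish 7 days.

7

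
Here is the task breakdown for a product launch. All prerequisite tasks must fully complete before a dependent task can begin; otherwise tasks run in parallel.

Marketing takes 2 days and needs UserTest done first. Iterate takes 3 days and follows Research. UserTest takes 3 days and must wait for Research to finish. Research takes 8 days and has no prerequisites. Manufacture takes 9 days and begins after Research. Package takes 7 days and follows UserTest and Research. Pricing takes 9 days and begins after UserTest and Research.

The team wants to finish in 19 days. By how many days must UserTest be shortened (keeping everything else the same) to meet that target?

1

Current finish: 20 days; target: 19.
UserTest is on every critical path, so each day cut from UserTest cuts the finish by one (this holds down to a finish of 18).
Need 20 − 19 = 1 day off UserTest → UserTest becomes 2 days, finish becomes 19.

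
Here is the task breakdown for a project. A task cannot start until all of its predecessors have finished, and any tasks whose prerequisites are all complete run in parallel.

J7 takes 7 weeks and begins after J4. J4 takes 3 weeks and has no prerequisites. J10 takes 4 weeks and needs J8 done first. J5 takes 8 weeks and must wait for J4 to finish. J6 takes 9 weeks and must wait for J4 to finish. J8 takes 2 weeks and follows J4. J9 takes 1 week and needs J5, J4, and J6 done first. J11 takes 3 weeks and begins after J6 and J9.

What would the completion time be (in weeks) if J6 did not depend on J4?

Original critical path: J4→J6→J9→J11 = 3+9+1+3 = 16 ⇒ 16 weeks.
Without J4→J6, J6's earliest start moves from 3 to 0.
The longest chain is now J4→J5→J9→J11 = 3+8+1+3 = 15, so the project takes 15 weeks.

15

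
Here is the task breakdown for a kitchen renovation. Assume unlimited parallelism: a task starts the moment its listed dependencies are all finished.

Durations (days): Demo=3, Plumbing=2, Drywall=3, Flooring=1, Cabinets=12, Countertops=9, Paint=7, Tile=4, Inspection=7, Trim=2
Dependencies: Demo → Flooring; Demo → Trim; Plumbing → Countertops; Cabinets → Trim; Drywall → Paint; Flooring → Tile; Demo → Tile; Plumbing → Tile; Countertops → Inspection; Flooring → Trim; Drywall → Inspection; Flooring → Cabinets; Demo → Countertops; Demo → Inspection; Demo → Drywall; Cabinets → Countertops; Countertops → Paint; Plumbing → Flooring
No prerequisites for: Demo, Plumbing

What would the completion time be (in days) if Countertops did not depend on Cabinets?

With the dependency in place, Demo→Flooring→Cabinets→Countertops→Paint = 3+1+12+9+7 = 32 sets the finish at 32 days.
Without Cabinets→Countertops, Countertops's earliest start moves from 16 to 3.
New critical path: Demo→Countertops→Paint = 3+9+7 = 19 ⇒ 19 days.

19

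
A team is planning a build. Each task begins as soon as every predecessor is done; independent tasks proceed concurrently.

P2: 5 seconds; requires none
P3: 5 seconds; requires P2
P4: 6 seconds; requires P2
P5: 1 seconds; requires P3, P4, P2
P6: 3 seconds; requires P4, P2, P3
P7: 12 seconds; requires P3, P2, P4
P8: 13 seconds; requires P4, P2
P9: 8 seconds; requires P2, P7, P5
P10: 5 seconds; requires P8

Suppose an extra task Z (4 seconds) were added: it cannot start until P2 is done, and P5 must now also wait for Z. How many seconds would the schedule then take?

31

Originally the schedule takes 31 seconds.
With Z inserted, P5 now waits for max(P3, P4, P2, Z).
New critical path: P2→P4→P7→P9 = 5+6+12+8 = 31 ⇒ 31 seconds.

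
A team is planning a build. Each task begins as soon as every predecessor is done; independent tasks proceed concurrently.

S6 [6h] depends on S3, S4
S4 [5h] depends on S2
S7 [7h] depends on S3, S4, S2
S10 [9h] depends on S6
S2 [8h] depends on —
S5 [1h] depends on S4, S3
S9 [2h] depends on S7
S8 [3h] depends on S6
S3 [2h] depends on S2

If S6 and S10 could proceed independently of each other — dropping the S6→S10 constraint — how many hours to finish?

22

Original critical path: S2→S4→S6→S10 = 8+5+6+9 = 28 ⇒ 28 hours.
Without S6→S10, S10's earliest start moves from 19 to 0.
After: S2→S4→S6→S8 = 8+5+6+3 = 22 → 22 hours.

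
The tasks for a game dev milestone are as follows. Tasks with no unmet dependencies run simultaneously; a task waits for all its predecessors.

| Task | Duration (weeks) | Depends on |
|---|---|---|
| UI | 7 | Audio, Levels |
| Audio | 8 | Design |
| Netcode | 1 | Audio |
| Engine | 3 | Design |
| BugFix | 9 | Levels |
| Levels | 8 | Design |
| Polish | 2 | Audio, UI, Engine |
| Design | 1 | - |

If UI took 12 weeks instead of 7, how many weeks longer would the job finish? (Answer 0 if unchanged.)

5

Actual critical path: Design→Levels→UI→Polish = 1+8+7+2 = 18 ⇒ 18 weeks.
Since UI is critical, the +5 change carries straight to that chain (now 23 weeks).
The critical path is still Design→Levels→UI→Polish; finish is now 23 weeks.
Change in finish: 23 − 18 = +5 weeks.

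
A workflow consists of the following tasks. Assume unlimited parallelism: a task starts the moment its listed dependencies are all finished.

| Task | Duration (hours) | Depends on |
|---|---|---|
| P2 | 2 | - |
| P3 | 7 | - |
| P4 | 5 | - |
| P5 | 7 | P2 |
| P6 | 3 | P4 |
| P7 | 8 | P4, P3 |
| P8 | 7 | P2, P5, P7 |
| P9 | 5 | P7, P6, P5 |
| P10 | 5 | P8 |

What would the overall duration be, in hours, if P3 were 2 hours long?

Critical path before the change: P3→P7→P8→P10 = 7+8+7+5 = 27 giving 27 hours.
P3 lies on that path, so at 2 hours the path becomes 22 hours.
New critical path: P4→P7→P8→P10 = 5+8+7+5 = 25 ⇒ 25 hours.

25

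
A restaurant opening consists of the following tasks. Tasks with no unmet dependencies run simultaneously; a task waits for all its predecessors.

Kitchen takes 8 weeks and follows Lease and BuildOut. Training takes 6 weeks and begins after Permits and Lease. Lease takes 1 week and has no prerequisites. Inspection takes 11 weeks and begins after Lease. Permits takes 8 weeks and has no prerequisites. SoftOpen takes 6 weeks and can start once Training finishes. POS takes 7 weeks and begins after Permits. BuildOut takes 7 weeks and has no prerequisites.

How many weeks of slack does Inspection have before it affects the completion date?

Critical path: Permits→Training→SoftOpen = 8+6+6 = 20, so the finish is 20 weeks.
Longest path through Inspection: 12 weeks (earliest finish 12, latest finish 20).
So Inspection can slip 20 − 12 = 8 weeks.

8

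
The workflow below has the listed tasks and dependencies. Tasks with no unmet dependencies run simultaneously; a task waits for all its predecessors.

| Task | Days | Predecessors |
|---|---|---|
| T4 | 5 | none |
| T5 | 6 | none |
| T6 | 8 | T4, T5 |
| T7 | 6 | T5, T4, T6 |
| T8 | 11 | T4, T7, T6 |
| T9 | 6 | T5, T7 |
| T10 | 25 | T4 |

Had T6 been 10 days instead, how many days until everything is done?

33

Actual critical path: T5→T6→T7→T8 = 6+8+6+11 = 31 ⇒ 31 days.
T6 lies on that path, so at 10 days the path becomes 33 days.
The critical path is still T5→T6→T7→T8; finish is now 33 days.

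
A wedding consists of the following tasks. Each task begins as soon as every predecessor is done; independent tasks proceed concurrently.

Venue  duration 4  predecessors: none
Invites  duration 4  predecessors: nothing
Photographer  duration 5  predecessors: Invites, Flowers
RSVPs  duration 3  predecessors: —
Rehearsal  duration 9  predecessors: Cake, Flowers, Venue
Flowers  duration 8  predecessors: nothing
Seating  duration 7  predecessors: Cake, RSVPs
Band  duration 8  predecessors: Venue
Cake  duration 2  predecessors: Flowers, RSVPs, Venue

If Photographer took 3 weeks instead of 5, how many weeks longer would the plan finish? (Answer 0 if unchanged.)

Actual critical path: Flowers→Cake→Rehearsal = 8+2+9 = 19 ⇒ 19 weeks.
Photographer is off the critical path — its longest chain is 13 weeks, giving 6 of slack.
No other chain overtakes it, so the finish is 19 weeks.
Change in finish: 19 − 19 = +0 weeks.

0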